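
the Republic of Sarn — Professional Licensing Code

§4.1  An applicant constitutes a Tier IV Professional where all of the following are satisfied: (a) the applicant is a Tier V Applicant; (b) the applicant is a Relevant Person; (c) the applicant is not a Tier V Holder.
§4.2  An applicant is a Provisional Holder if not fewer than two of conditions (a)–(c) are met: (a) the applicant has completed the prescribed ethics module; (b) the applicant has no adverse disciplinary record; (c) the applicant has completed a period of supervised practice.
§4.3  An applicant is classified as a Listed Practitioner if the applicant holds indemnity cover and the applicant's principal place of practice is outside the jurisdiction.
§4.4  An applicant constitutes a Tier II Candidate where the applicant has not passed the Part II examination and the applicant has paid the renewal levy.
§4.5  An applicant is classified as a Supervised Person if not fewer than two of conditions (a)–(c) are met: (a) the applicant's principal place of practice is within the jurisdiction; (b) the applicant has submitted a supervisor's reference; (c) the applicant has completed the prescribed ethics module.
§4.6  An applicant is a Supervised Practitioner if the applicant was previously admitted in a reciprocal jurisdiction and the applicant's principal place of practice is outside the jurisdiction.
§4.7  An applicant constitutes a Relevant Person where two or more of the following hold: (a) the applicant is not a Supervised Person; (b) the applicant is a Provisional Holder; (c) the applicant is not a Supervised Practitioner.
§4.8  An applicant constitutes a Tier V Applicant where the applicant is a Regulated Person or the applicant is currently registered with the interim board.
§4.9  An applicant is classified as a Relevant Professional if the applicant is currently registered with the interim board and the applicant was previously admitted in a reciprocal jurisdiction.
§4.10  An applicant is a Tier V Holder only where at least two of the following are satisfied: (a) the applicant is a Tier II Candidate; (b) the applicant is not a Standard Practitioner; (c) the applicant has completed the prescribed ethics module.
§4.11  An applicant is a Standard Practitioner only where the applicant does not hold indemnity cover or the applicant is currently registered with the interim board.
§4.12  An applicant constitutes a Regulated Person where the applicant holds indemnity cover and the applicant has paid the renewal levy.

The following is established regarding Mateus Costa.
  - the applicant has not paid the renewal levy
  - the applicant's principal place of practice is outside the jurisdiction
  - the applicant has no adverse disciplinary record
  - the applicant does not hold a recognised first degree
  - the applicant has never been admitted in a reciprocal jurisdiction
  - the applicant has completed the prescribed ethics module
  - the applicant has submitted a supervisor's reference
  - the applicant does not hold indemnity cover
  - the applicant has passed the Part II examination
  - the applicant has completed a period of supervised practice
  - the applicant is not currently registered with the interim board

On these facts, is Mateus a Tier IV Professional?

§4.12 — Regulated Person: [the applicant holds indemnity cover? no] AND [the applicant has paid the renewal levy? no] → not satisfied.
§4.8 — Tier V Applicant: [Regulated Person (§4.12)? no] OR [the applicant is currently registered with the interim board? no] → not satisfied.
§4.5 — Supervised Person: the applicant's principal place of practice is within the jurisdiction? no; the applicant has submitted a supervisor's reference? yes; the applicant has completed the prescribed ethics module? yes — 2 of 3 hold (need ≥2) → satisfied.
§4.2 — Provisional Holder: the applicant has completed the prescribed ethics module? yes; the applicant has no adverse disciplinary record? yes; the applicant has completed a period of supervised practice? yes — 3 of 3 hold (need ≥2) → satisfied.
§4.6 — Supervised Practitioner: [the applicant was previously admitted in a reciprocal jurisdiction? no] AND [the applicant's principal place of practice is outside the jurisdiction? yes] → not satisfied.
§4.7 — Relevant Person: not a Supervised Person (§4.5)? no; Provisional Holder (§4.2)? yes; not a Supervised Practitioner (§4.6)? yes — 2 of 3 hold (need ≥2) → satisfied.
§4.4 — Tier II Candidate: [the applicant has not passed the Part II examination? no] AND [the applicant has paid the renewal levy? no] → not satisfied.
§4.11 — Standard Practitioner: [the applicant does not hold indemnity cover? yes] OR [the applicant is currently registered with the interim board? no] → satisfied.
§4.10 — Tier V Holder: Tier II Candidate (§4.4)? no; not a Standard Practitioner (§4.11)? no; the applicant has completed the prescribed ethics module? yes — 1 of 3 hold (need ≥2) → not satisfied.
§4.1 — Tier IV Professional: [Tier V Applicant (§4.8)? no] AND [Relevant Person (§4.7)? yes] AND [not a Tier V Holder (§4.10)? yes] → not satisfied.

No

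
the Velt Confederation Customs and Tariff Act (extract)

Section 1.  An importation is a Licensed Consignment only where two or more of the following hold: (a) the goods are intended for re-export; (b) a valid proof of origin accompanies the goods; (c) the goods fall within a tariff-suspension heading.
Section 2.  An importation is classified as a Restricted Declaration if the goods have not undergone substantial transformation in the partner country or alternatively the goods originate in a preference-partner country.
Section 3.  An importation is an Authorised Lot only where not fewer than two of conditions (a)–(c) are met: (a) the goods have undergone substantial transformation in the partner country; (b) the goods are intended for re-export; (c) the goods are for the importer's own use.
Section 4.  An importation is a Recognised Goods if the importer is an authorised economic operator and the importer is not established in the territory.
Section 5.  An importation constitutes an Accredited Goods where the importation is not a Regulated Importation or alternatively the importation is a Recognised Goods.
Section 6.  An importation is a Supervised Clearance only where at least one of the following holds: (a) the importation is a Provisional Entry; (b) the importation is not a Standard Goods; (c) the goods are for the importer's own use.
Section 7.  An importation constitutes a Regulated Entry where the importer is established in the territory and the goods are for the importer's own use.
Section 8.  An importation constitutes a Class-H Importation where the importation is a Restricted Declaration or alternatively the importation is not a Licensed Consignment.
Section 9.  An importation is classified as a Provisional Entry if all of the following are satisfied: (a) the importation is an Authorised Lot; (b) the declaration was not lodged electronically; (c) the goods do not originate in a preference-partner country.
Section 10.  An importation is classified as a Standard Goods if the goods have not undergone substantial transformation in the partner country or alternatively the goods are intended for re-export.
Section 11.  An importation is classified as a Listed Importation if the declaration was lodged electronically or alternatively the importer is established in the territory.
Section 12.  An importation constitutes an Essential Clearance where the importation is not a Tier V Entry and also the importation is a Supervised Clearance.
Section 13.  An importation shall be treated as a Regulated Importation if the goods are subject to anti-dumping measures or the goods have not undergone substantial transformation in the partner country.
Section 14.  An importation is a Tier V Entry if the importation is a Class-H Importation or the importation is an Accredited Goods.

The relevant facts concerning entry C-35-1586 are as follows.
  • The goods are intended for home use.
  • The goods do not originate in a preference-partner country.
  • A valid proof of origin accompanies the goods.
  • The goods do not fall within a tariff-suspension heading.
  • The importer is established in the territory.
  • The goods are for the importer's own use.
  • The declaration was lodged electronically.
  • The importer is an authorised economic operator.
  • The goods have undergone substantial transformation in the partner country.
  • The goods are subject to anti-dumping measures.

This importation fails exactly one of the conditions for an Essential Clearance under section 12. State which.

section 2 — Restricted Declaration: [the goods have not undergone substantial transformation in the partner country? no] OR [the goods originate in a preference-partner country? no] → not satisfied.
section 1 — Licensed Consignment: the goods are intended for re-export? no; a valid proof of origin accompanies the goods? yes; the goods fall within a tariff-suspension heading? no — 1 of 3 hold (need ≥2) → not satisfied.
section 8 — Class-H Importation: [Restricted Declaration (section 2)? no] OR [not a Licensed Consignment (section 1)? yes] → satisfied.
section 13 — Regulated Importation: [the goods are subject to anti-dumping measures? yes] OR [the goods have not undergone substantial transformation in the partner country? no] → satisfied.
section 4 — Recognised Goods: [the importer is an authorised economic operator? yes] AND [the importer is not established in the territory? no] → not satisfied.
section 5 — Accredited Goods: [not a Regulated Importation (section 13)? no] OR [Recognised Goods (section 4)? no] → not satisfied.
section 14 — Tier V Entry: [Class-H Importation (section 8)? yes] OR [Accredited Goods (section 5)? no] → satisfied.
section 3 — Authorised Lot: the goods have undergone substantial transformation in the partner country? yes; the goods are intended for re-export? no; the goods are for the importer's own use? yes — 2 of 3 hold (need ≥2) → satisfied.
section 9 — Provisional Entry: [Authorised Lot (section 3)? yes] AND [the declaration was not lodged electronically? no] AND [the goods do not originate in a preference-partner country? yes] → not satisfied.
section 10 — Standard Goods: [the goods have not undergone substantial transformation in the partner country? no] OR [the goods are intended for re-export? no] → not satisfied.
section 6 — Supervised Clearance: [Provisional Entry (section 9)? no] OR [not a Standard Goods (section 10)? yes] OR [the goods are for the importer's own use? yes] → satisfied.
section 12 — Essential Clearance: [not a Tier V Entry (section 14)? no] AND [Supervised Clearance (section 6)? yes] → not satisfied.

Tier V Entry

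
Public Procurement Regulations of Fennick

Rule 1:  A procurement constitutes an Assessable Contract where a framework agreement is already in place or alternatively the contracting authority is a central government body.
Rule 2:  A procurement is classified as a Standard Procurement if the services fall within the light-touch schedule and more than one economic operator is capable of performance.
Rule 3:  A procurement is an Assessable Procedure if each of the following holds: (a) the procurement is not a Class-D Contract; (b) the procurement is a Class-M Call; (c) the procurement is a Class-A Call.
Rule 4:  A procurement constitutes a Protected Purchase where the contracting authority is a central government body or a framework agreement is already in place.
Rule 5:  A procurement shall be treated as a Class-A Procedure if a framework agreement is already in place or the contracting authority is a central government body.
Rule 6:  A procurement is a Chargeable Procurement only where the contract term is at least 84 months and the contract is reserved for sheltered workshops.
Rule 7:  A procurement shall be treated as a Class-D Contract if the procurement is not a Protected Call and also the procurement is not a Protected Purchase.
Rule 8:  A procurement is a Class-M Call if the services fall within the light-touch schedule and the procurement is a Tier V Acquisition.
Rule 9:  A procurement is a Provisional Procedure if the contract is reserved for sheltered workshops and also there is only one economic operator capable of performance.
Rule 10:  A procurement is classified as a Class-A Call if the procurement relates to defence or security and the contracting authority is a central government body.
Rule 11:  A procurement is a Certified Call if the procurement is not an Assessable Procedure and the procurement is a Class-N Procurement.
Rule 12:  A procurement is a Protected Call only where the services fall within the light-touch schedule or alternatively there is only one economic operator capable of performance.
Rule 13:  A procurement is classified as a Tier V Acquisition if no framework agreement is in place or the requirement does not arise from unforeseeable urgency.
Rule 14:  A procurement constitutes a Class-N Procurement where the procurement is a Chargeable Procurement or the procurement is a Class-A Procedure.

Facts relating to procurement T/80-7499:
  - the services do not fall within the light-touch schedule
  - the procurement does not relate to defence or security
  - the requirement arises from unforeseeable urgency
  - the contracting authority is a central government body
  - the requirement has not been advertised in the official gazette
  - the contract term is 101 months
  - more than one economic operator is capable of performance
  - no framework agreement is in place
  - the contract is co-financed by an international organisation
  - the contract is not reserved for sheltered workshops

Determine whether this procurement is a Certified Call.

Yes

rule 12 — Protected Call: [the services fall within the light-touch schedule? no] OR [there is only one economic operator capable of performance? no] → not satisfied.
rule 4 — Protected Purchase: [the contracting authority is a central government body? yes] OR [a framework agreement is already in place? no] → satisfied.
rule 7 — Class-D Contract: [not a Protected Call (rule 12)? yes] AND [not a Protected Purchase (rule 4)? no] → not satisfied.
rule 13 — Tier V Acquisition: [no framework agreement is in place? yes] OR [the requirement does not arise from unforeseeable urgency? no] → satisfied.
rule 8 — Class-M Call: [the services fall within the light-touch schedule? no] AND [Tier V Acquisition (rule 13)? yes] → not satisfied.
rule 10 — Class-A Call: [the procurement relates to defence or security? no] AND [the contracting authority is a central government body? yes] → not satisfied.
rule 3 — Assessable Procedure: [not a Class-D Contract (rule 7)? yes] AND [Class-M Call (rule 8)? no] AND [Class-A Call (rule 10)? no] → not satisfied.
rule 6 — Chargeable Procurement: [contract term: 101 months ≥ 84 months? yes] AND [the contract is reserved for sheltered workshops? no] → not satisfied.
rule 5 — Class-A Procedure: [a framework agreement is already in place? no] OR [the contracting authority is a central government body? yes] → satisfied.
rule 14 — Class-N Procurement: [Chargeable Procurement (rule 6)? no] OR [Class-A Procedure (rule 5)? yes] → satisfied.
rule 11 — Certified Call: [not an Assessable Procedure (rule 3)? yes] AND [Class-N Procurement (rule 14)? yes] → satisfied.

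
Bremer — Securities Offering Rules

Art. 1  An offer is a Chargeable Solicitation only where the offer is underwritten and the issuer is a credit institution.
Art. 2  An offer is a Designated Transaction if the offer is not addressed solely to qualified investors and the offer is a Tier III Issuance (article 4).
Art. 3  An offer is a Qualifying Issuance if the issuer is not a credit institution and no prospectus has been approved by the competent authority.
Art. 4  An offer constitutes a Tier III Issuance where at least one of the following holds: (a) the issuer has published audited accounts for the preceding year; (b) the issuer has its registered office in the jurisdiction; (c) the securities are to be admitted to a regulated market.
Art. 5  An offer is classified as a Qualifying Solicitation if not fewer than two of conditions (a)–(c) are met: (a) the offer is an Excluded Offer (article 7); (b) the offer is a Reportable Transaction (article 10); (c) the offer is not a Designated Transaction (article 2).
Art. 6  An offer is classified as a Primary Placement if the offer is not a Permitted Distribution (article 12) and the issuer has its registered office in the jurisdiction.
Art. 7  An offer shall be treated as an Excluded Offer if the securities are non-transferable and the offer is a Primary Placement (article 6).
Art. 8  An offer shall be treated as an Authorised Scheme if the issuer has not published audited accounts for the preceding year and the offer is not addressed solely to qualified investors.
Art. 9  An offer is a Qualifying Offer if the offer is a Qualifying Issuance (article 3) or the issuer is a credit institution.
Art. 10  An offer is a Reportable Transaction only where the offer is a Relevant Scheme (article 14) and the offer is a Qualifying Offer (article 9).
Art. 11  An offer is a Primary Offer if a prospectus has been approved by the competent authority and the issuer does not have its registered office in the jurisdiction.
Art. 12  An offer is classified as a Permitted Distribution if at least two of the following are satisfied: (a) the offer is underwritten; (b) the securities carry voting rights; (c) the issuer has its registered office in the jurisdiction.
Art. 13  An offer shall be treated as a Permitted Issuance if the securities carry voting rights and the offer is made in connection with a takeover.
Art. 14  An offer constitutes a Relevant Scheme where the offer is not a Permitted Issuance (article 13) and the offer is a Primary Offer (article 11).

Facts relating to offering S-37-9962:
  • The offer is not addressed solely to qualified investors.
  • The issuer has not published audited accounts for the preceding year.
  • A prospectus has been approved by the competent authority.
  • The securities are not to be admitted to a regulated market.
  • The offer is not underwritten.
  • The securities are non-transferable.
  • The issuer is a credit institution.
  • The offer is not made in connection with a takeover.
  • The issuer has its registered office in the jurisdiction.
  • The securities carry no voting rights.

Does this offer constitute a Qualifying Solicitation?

Under article 12: the offer is underwritten? no; the securities carry voting rights? no; the issuer has its registered office in the jurisdiction? yes — 1 of 3 hold (need ≥2) → not satisfied.
Under article 6: not a Permitted Distribution (article 12)? yes; and the issuer has its registered office in the jurisdiction? yes. So the offer is a Primary Placement.
Under article 7: the securities are non-transferable? yes; and Primary Placement (article 6)? yes. So the offer is an Excluded Offer.
Under article 13: the securities carry voting rights? no; and the offer is made in connection with a takeover? no. So the offer is not a Permitted Issuance.
Under article 11: a prospectus has been approved by the competent authority? yes; and the issuer does not have its registered office in the jurisdiction? no. So the offer is not a Primary Offer.
Under article 14: not a Permitted Issuance (article 13)? yes; and Primary Offer (article 11)? no. So the offer is not a Relevant Scheme.
Under article 3: the issuer is not a credit institution? no; and no prospectus has been approved by the competent authority? no. So the offer is not a Qualifying Issuance.
Under article 9: Qualifying Issuance (article 3)? no; or the issuer is a credit institution? yes. So the offer is a Qualifying Offer.
Under article 10: Relevant Scheme (article 14)? no; and Qualifying Offer (article 9)? yes. So the offer is not a Reportable Transaction.
Under article 4: the issuer has published audited accounts for the preceding year? no; or the issuer has its registered office in the jurisdiction? yes; or the securities are to be admitted to a regulated market? no. So the offer is a Tier III Issuance.
Under article 2: the offer is not addressed solely to qualified investors? yes; and Tier III Issuance (article 4)? yes. So the offer is a Designated Transaction.
Under article 5: Excluded Offer (article 7)? yes; Reportable Transaction (article 10)? no; not a Designated Transaction (article 2)? no — 1 of 3 hold (need ≥2) → not satisfied.

No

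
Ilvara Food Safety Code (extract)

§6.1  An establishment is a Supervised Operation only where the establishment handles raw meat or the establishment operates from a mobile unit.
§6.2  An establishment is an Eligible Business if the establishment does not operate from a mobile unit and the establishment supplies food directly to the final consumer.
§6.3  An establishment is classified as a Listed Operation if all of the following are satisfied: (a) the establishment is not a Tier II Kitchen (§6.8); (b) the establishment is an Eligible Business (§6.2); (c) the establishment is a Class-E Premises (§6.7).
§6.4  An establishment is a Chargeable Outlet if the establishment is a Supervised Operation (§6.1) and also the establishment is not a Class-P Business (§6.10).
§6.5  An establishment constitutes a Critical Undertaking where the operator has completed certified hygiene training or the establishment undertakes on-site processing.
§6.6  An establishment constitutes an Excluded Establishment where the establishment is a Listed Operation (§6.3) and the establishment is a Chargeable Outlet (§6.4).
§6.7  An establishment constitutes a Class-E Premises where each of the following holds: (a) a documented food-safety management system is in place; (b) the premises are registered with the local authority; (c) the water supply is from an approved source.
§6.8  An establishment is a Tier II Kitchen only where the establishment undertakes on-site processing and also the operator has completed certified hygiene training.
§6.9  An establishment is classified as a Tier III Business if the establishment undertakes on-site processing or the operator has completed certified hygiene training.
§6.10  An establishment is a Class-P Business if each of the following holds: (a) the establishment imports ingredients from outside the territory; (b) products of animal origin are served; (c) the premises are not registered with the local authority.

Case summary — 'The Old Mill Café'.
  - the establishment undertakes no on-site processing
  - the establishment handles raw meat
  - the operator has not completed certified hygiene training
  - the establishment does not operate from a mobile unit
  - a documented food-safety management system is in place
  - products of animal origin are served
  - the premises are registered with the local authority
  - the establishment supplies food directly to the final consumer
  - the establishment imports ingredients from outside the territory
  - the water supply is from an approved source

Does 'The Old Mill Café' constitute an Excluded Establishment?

Yes

§6.8 — Tier II Kitchen: [the establishment undertakes on-site processing? no] AND [the operator has completed certified hygiene training? no] → not satisfied.
§6.2 — Eligible Business: [the establishment does not operate from a mobile unit? yes] AND [the establishment supplies food directly to the final consumer? yes] → satisfied.
§6.7 — Class-E Premises: [a documented food-safety management system is in place? yes] AND [the premises are registered with the local authority? yes] AND [the water supply is from an approved source? yes] → satisfied.
§6.3 — Listed Operation: [not a Tier II Kitchen (§6.8)? yes] AND [Eligible Business (§6.2)? yes] AND [Class-E Premises (§6.7)? yes] → satisfied.
§6.1 — Supervised Operation: [the establishment handles raw meat? yes] OR [the establishment operates from a mobile unit? no] → satisfied.
§6.10 — Class-P Business: [the establishment imports ingredients from outside the territory? yes] AND [products of animal origin are served? yes] AND [the premises are not registered with the local authority? no] → not satisfied.
§6.4 — Chargeable Outlet: [Supervised Operation (§6.1)? yes] AND [not a Class-P Business (§6.10)? yes] → satisfied.
§6.6 — Excluded Establishment: [Listed Operation (§6.3)? yes] AND [Chargeable Outlet (§6.4)? yes] → satisfied.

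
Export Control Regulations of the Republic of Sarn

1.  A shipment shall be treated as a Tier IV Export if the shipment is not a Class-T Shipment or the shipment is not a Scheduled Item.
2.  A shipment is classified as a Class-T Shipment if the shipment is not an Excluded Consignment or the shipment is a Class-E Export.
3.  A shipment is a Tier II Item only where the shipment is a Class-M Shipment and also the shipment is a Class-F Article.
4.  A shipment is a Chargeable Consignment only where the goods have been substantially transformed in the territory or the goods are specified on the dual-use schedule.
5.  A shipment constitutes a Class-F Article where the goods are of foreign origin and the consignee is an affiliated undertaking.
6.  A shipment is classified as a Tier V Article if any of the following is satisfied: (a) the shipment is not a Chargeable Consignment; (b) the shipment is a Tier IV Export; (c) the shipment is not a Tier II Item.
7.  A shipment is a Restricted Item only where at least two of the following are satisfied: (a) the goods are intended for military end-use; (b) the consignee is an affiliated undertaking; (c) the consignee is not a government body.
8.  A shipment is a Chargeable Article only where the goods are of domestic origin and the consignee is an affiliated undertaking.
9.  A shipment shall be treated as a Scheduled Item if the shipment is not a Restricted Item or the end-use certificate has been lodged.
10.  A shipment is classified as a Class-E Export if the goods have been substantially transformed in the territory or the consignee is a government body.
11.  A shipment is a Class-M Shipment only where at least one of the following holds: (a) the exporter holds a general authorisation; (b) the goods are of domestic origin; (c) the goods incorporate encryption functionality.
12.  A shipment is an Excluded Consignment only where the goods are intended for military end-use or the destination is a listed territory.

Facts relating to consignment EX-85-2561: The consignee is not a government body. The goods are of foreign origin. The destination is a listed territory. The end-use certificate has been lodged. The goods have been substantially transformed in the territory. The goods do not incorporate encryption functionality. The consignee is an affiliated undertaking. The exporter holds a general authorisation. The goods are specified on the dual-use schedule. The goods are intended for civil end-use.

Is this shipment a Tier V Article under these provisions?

No

Under paragraph 4: the goods have been substantially transformed in the territory? yes; or the goods are specified on the dual-use schedule? yes. So the shipment is a Chargeable Consignment.
Under paragraph 12: the goods are intended for military end-use? no; or the destination is a listed territory? yes. So the shipment is an Excluded Consignment.
Under paragraph 10: the goods have been substantially transformed in the territory? yes; or the consignee is a government body? no. So the shipment is a Class-E Export.
Under paragraph 2: not an Excluded Consignment (paragraph 12)? no; or Class-E Export (paragraph 10)? yes. So the shipment is a Class-T Shipment.
Under paragraph 7: the goods are intended for military end-use? no; the consignee is an affiliated undertaking? yes; the consignee is not a government body? yes — 2 of 3 hold (need ≥2) → satisfied.
Under paragraph 9: not a Restricted Item (paragraph 7)? no; or the end-use certificate has been lodged? yes. So the shipment is a Scheduled Item.
Under paragraph 1: not a Class-T Shipment (paragraph 2)? no; or not a Scheduled Item (paragraph 9)? no. So the shipment is not a Tier IV Export.
Under paragraph 11: the exporter holds a general authorisation? yes; or the goods are of domestic origin? no; or the goods incorporate encryption functionality? no. So the shipment is a Class-M Shipment.
Under paragraph 5: the goods are of foreign origin? yes; and the consignee is an affiliated undertaking? yes. So the shipment is a Class-F Article.
Under paragraph 3: Class-M Shipment (paragraph 11)? yes; and Class-F Article (paragraph 5)? yes. So the shipment is a Tier II Item.
Under paragraph 6: not a Chargeable Consignment (paragraph 4)? no; or Tier IV Export (paragraph 1)? no; or not a Tier II Item (paragraph 3)? no. So the shipment is not a Tier V Article.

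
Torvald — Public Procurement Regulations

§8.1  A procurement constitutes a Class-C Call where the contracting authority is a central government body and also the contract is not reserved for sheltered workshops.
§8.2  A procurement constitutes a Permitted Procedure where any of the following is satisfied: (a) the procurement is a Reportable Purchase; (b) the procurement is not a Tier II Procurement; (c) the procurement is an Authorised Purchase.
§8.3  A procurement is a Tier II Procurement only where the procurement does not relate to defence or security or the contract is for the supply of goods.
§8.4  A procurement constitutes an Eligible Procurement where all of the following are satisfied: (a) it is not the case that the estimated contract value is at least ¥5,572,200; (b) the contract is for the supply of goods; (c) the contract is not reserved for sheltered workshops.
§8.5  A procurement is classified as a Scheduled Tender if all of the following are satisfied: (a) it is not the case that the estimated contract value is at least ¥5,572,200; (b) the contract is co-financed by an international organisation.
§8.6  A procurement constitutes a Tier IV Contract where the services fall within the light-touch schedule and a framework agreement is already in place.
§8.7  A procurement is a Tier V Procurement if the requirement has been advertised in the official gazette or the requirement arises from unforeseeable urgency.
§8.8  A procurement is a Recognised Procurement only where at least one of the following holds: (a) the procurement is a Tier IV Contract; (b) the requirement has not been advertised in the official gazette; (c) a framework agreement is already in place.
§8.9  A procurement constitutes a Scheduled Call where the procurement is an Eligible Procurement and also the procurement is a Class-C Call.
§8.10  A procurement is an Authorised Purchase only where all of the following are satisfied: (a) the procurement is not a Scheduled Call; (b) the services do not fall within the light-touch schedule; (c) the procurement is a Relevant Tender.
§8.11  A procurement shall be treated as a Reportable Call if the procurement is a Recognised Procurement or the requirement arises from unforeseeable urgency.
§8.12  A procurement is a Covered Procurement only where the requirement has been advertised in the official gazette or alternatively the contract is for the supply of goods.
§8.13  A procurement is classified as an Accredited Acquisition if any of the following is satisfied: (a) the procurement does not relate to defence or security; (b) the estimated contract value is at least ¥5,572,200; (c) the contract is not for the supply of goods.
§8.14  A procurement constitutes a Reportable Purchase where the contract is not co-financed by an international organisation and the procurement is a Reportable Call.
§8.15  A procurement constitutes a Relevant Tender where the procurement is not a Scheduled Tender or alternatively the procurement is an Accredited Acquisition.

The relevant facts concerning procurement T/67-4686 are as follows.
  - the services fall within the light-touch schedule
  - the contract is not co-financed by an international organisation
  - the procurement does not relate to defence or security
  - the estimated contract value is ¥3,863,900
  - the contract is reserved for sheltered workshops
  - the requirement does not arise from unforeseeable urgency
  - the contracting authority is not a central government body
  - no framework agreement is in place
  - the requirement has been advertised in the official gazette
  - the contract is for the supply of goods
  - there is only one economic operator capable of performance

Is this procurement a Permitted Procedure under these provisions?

Under §8.6: the services fall within the light-touch schedule? yes; and a framework agreement is already in place? no. So the procurement is not a Tier IV Contract.
Under §8.8: Tier IV Contract (§8.6)? no; or the requirement has not been advertised in the official gazette? no; or a framework agreement is already in place? no. So the procurement is not a Recognised Procurement.
Under §8.11: Recognised Procurement (§8.8)? no; or the requirement arises from unforeseeable urgency? no. So the procurement is not a Reportable Call.
Under §8.14: the contract is not co-financed by an international organisation? yes; and Reportable Call (§8.11)? no. So the procurement is not a Reportable Purchase.
Under §8.3: the procurement does not relate to defence or security? yes; or the contract is for the supply of goods? yes. So the procurement is a Tier II Procurement.
Under §8.4: estimated contract value: ¥3,863,900 ≥ ¥5,572,200? no, so negated condition yes; and the contract is for the supply of goods? yes; and the contract is not reserved for sheltered workshops? no. So the procurement is not an Eligible Procurement.
Under §8.1: the contracting authority is a central government body? no; and the contract is not reserved for sheltered workshops? no. So the procurement is not a Class-C Call.
Under §8.9: Eligible Procurement (§8.4)? no; and Class-C Call (§8.1)? no. So the procurement is not a Scheduled Call.
Under §8.5: estimated contract value: ¥3,863,900 ≥ ¥5,572,200? no, so negated condition yes; and the contract is co-financed by an international organisation? no. So the procurement is not a Scheduled Tender.
Under §8.13: the procurement does not relate to defence or security? yes; or estimated contract value: ¥3,863,900 ≥ ¥5,572,200? no; or the contract is not for the supply of goods? no. So the procurement is an Accredited Acquisition.
Under §8.15: not a Scheduled Tender (§8.5)? yes; or Accredited Acquisition (§8.13)? yes. So the procurement is a Relevant Tender.
Under §8.10: not a Scheduled Call (§8.9)? yes; and the services do not fall within the light-touch schedule? no; and Relevant Tender (§8.15)? yes. So the procurement is not an Authorised Purchase.
Under §8.2: Reportable Purchase (§8.14)? no; or not a Tier II Procurement (§8.3)? no; or Authorised Purchase (§8.10)? no. So the procurement is not a Permitted Procedure.

No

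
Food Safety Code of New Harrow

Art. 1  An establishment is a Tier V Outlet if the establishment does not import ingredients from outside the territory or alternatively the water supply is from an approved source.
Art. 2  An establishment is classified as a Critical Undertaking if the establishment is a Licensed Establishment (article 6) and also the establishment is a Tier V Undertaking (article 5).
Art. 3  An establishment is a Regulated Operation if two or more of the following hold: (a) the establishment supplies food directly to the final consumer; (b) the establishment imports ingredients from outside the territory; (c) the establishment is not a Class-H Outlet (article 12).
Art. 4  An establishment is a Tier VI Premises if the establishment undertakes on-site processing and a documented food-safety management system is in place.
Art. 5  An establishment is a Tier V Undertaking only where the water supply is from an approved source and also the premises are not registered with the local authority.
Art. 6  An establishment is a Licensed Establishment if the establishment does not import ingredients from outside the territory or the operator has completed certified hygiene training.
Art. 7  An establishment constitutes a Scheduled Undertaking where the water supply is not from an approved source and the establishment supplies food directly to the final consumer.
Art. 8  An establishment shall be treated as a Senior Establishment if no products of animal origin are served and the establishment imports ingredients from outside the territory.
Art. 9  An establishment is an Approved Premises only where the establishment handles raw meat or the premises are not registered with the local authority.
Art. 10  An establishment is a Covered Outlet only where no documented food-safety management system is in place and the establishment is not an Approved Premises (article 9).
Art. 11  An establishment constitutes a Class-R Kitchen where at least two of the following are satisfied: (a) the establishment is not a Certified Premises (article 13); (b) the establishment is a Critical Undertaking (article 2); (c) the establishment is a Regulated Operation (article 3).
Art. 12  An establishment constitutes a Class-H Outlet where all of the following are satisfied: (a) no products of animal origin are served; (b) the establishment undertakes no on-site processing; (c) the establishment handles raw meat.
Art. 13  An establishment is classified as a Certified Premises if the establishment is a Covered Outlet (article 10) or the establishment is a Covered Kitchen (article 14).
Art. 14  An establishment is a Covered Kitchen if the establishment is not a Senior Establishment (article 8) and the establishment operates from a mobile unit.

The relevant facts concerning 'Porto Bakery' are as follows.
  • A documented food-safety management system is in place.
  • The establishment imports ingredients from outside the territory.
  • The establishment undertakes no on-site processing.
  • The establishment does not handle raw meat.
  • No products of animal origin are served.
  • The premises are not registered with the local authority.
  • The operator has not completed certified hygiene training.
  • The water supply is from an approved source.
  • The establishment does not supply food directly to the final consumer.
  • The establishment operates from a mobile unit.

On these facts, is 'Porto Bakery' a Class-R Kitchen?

Yes

article 9 — Approved Premises: [the establishment handles raw meat? no] OR [the premises are not registered with the local authority? yes] → satisfied.
article 10 — Covered Outlet: [no documented food-safety management system is in place? no] AND [not an Approved Premises (article 9)? no] → not satisfied.
article 8 — Senior Establishment: [no products of animal origin are served? yes] AND [the establishment imports ingredients from outside the territory? yes] → satisfied.
article 14 — Covered Kitchen: [not a Senior Establishment (article 8)? no] AND [the establishment operates from a mobile unit? yes] → not satisfied.
article 13 — Certified Premises: [Covered Outlet (article 10)? no] OR [Covered Kitchen (article 14)? no] → not satisfied.
article 6 — Licensed Establishment: [the establishment does not import ingredients from outside the territory? no] OR [the operator has completed certified hygiene training? no] → not satisfied.
article 5 — Tier V Undertaking: [the water supply is from an approved source? yes] AND [the premises are not registered with the local authority? yes] → satisfied.
article 2 — Critical Undertaking: [Licensed Establishment (article 6)? no] AND [Tier V Undertaking (article 5)? yes] → not satisfied.
article 12 — Class-H Outlet: [no products of animal origin are served? yes] AND [the establishment undertakes no on-site processing? yes] AND [the establishment handles raw meat? no] → not satisfied.
article 3 — Regulated Operation: the establishment supplies food directly to the final consumer? no; the establishment imports ingredients from outside the territory? yes; not a Class-H Outlet (article 12)? yes — 2 of 3 hold (need ≥2) → satisfied.
article 11 — Class-R Kitchen: not a Certified Premises (article 13)? yes; Critical Undertaking (article 2)? no; Regulated Operation (article 3)? yes — 2 of 3 hold (need ≥2) → satisfied.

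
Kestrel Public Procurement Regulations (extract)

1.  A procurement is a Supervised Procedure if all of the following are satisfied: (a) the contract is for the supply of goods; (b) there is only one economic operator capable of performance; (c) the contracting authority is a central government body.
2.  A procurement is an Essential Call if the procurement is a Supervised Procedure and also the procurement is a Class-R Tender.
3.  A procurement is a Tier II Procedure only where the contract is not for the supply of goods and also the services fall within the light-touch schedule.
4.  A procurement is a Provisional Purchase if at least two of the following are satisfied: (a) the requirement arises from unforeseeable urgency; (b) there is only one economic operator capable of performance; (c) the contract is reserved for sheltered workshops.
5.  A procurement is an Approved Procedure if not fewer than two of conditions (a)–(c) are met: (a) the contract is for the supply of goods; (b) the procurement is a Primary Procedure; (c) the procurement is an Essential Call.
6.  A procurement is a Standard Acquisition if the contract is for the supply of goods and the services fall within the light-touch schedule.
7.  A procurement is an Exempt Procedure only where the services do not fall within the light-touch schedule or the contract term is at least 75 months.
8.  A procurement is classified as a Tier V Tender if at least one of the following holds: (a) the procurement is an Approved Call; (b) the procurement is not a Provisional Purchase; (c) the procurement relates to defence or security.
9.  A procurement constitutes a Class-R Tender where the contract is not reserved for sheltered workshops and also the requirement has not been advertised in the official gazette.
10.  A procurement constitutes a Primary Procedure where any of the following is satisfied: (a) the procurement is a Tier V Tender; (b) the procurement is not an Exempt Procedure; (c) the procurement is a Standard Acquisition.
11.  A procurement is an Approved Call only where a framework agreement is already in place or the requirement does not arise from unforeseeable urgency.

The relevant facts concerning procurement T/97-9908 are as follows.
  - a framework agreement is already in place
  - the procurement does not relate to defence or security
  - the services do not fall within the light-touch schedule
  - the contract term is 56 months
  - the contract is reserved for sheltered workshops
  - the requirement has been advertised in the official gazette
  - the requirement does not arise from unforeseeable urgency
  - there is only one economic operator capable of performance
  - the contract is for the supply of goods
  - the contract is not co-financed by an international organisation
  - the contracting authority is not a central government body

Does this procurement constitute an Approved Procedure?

Under paragraph 11: a framework agreement is already in place? yes; or the requirement does not arise from unforeseeable urgency? yes. So the procurement is an Approved Call.
Under paragraph 4: the requirement arises from unforeseeable urgency? no; there is only one economic operator capable of performance? yes; the contract is reserved for sheltered workshops? yes — 2 of 3 hold (need ≥2) → satisfied.
Under paragraph 8: Approved Call (paragraph 11)? yes; or not a Provisional Purchase (paragraph 4)? no; or the procurement relates to defence or security? no. So the procurement is a Tier V Tender.
Under paragraph 7: the services do not fall within the light-touch schedule? yes; or contract term: 56 months ≥ 75 months? no. So the procurement is an Exempt Procedure.
Under paragraph 6: the contract is for the supply of goods? yes; and the services fall within the light-touch schedule? no. So the procurement is not a Standard Acquisition.
Under paragraph 10: Tier V Tender (paragraph 8)? yes; or not an Exempt Procedure (paragraph 7)? no; or Standard Acquisition (paragraph 6)? no. So the procurement is a Primary Procedure.
Under paragraph 1: the contract is for the supply of goods? yes; and there is only one economic operator capable of performance? yes; and the contracting authority is a central government body? no. So the procurement is not a Supervised Procedure.
Under paragraph 9: the contract is not reserved for sheltered workshops? no; and the requirement has not been advertised in the official gazette? no. So the procurement is not a Class-R Tender.
Under paragraph 2: Supervised Procedure (paragraph 1)? no; and Class-R Tender (paragraph 9)? no. So the procurement is not an Essential Call.
Under paragraph 5: the contract is for the supply of goods? yes; Primary Procedure (paragraph 10)? yes; Essential Call (paragraph 2)? no — 2 of 3 hold (need ≥2) → satisfied.

Yes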